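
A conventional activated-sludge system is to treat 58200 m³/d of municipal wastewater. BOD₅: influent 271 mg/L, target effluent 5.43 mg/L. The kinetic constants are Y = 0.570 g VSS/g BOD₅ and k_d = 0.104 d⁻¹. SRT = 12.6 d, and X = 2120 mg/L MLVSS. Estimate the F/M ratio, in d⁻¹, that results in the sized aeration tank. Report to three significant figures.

F/M ≈ 0.328 d⁻¹

Rearranging the biomass balance for a CMAS with decay, V = Y·Q·ΔS·θ_c / [X·(1+k_d θ_c)] = 0.570 × 58200 × (271 − 5.43) × 12.6 / [2120 × (1 + 0.104 × 12.6)] = 1.11×10^8 / 4898 = 22663 m³.
Food-to-microorganism ratio F/M = Q S₀ / (V X) = 58200 × 271 / (22663 × 2120) = 0.3283 d⁻¹.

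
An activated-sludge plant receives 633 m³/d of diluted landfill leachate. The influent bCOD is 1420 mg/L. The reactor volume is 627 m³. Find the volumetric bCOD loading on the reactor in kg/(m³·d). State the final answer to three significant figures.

Applied bCOD load per unit volume = Q·S₀/V = (633 × 1420/1000)/627.0 = 1.434 kg bCOD·m⁻³·d⁻¹.

L_v ≈ 1.43 kg bCOD/(m³·d)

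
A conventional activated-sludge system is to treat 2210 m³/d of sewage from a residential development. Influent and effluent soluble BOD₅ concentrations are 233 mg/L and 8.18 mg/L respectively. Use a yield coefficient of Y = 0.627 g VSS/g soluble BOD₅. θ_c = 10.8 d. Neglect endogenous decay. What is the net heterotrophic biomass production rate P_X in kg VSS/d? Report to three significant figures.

Since k_d ≈ 0, Y_obs = Y = 0.627 g VSS/g soluble BOD₅.
ΔS = 233 − 8.18 = 224.8 mg/L, so the substrate removal rate is 2210 × 224.8/1000 = 496.9 kg soluble BOD₅/d.
So the net sludge growth is P_X = 0.6270 × 496.9 = 311.5 kg VSS/d.

P_X ≈ 312 kg VSS/d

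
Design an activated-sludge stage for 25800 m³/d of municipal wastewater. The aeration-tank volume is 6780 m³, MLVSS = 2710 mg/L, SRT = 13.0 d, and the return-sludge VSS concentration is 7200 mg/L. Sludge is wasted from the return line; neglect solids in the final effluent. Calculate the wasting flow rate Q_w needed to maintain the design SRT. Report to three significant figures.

Q_w ≈ 196 m³/d

Q_w = (V·X)/(θ_c X_r) = 6780 × 2710 / (13.0 × 7200) = 196.3 m³/d.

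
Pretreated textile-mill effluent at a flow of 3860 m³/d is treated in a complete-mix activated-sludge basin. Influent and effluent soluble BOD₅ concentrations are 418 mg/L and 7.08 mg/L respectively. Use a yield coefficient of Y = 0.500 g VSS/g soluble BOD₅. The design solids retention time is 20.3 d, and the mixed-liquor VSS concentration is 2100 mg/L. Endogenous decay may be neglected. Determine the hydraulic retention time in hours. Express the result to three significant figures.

τ ≈ 47.7 h

V·X = Y·Q·ΔS·θ_c gives V = 0.500 × 3860 × (418 − 7.08) × 20.3 / 2100 = 7666 m³.
Hydraulic retention time τ = V/Q = 7666 / 3860 = 1.986 d = 47.67 h.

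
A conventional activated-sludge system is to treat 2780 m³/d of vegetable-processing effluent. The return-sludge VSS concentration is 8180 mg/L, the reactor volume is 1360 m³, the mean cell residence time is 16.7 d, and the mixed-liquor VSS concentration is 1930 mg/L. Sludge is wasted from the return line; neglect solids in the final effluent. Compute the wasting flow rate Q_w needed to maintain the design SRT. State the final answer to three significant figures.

Q_w ≈ 19.2 m³/d

Q_w = (V·X)/(θ_c X_r) = 1360 × 1930 / (16.7 × 8180) = 19.21 m³/d.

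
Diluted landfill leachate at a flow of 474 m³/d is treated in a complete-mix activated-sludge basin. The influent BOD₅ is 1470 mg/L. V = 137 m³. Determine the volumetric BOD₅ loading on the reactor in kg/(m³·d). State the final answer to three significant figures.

L_v ≈ 5.09 kg BOD₅/(m³·d)

Volumetric loading L_v = Q·S₀ / V = 474 × 1470 g/m³ / 137.0 m³ = 5086 g/(m³·d) = 5.086 kg BOD₅/(m³·d).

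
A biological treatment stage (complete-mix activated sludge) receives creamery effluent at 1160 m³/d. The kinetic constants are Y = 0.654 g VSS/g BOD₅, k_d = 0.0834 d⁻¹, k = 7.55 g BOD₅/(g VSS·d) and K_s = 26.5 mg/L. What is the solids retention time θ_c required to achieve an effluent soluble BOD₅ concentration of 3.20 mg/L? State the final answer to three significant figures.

θ_c ≈ 2.23 d

At the target effluent, Y k S/(K_s+S) = 0.654×7.55×3.20/29.70 = 0.5320 d⁻¹.
Then 1/θ_c = μ − k_d = 0.5320 − 0.0834 = 0.4486 d⁻¹, giving θ_c = 2.229 d.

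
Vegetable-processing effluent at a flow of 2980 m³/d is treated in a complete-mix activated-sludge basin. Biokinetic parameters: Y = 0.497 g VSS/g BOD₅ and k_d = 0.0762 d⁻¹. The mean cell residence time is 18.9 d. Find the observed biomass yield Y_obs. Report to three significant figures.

Y_obs = Y / (1 + k_d θ_c) = 0.497 / (1 + 0.0762 × 18.9) = 0.497 / 2.440 = 0.2037.

Y_obs ≈ 0.204 g VSS/g BOD₅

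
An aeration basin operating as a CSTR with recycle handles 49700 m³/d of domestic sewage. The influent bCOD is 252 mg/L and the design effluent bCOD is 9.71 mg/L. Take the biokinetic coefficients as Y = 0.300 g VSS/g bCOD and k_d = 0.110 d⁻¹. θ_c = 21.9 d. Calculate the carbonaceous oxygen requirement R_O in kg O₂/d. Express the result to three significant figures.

Y_obs = Y / (1 + k_d θ_c) = 0.300 / (1 + 0.110 × 21.9) = 0.300 / 3.409 = 0.08800.
Mass of bCOD removed per day: Q(S₀ − S) = 49700 × 242.3 g/m³ = 12042 kg/d.
Net sludge production P_X = 0.08800 × 12042 = 1060 kg VSS/d.
Carbonaceous O₂ demand = substrate oxidised − cell-mass equivalent = 12042 − 1.42 × 1060 = 10537 kg O₂/d.

R_O ≈ 10500 kg O₂/d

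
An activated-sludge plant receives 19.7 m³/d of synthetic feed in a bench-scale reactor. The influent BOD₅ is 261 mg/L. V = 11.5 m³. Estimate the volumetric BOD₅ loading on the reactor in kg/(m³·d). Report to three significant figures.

L_v ≈ 0.447 kg BOD₅/(m³·d)

Applied BOD₅ load per unit volume = Q·S₀/V = (19.7 × 261/1000)/11.50 = 0.4471 kg BOD₅·m⁻³·d⁻¹.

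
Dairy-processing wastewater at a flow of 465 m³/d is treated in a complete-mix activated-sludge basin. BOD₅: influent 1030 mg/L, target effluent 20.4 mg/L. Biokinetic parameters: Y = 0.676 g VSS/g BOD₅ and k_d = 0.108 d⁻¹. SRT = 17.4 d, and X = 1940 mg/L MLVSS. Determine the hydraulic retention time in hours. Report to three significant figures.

Steady-state biomass mass balance: V·X·(1 + k_d·θ_c) = Y·Q·(S₀ − S)·θ_c, so V = 0.676 × 465 × (1030 − 20.4) × 17.4 / [1940 × (1 + 0.108 × 17.4)] = 5.52×10^6 / 5586 = 988.6 m³.
HRT = V/Q = 988.6 m³ / 465 m³·d⁻¹ = 2.126 d × 24 = 51.02 h.

τ ≈ 51.0 h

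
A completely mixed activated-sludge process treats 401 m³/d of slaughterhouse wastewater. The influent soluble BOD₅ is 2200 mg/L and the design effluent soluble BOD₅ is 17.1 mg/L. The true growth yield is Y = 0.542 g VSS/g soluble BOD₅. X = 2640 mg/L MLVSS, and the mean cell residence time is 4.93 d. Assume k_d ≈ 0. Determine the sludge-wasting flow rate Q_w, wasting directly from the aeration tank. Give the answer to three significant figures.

With k_d = 0 the design equation reduces to V = Y Q (S₀−S) θ_c / X = 0.542 × 401 × (2200 − 17.1) × 4.93 / 2640 = 886.0 m³.
Wasting from the aeration tank: Q_w = V / θ_c = 886.0 / 4.93 = 179.7 m³/d.

Q_w ≈ 180 m³/d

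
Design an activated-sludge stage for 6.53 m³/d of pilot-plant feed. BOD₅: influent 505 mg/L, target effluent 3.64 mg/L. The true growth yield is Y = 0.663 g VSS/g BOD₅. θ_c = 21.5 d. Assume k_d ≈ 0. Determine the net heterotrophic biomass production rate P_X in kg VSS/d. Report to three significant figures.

No decay correction is needed, so Y_obs = Y = 0.663.
Q·(S₀ − S) = 6.53 × (505 − 3.64) × 10⁻³ = 3.274 kg/d removed.
Net biomass production P_X = Y_obs × Q·(S₀ − S) = 0.6630 × 3.274 = 2.171 kg VSS/d.

P_X ≈ 2.17 kg VSS/d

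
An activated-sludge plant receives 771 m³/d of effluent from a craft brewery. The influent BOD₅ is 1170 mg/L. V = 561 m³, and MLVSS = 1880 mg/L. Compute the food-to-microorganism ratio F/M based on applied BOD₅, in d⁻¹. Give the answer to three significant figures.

F/M = applied load / biomass = Q·S₀/(V·X) = 771 × 1170 / (561.0 × 1880) = 0.8553 d⁻¹.

F/M ≈ 0.855 d⁻¹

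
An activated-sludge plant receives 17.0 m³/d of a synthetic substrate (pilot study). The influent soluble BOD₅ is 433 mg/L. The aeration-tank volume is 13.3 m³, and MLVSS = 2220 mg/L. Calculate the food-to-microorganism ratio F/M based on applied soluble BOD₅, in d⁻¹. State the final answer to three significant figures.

F/M = applied load / biomass = Q·S₀/(V·X) = 17.0 × 433 / (13.30 × 2220) = 0.2493 d⁻¹.

F/M ≈ 0.249 d⁻¹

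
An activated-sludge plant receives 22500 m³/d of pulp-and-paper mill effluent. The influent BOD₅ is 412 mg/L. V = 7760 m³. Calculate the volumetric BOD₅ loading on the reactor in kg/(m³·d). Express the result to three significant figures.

L_v ≈ 1.19 kg BOD₅/(m³·d)

Applied BOD₅ load per unit volume = Q·S₀/V = (22500 × 412/1000)/7760 = 1.195 kg BOD₅·m⁻³·d⁻¹.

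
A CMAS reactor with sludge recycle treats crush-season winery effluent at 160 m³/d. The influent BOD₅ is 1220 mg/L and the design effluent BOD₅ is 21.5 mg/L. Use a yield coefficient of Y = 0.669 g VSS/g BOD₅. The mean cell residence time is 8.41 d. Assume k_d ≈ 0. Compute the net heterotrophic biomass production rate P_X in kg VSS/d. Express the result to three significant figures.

No decay correction is needed, so Y_obs = Y = 0.669.
Mass of BOD₅ removed per day: Q(S₀ − S) = 160 × 1198 g/m³ = 191.8 kg/d.
Net biomass production P_X = Y_obs × Q·(S₀ − S) = 0.6690 × 191.8 = 128.3 kg VSS/d.

P_X ≈ 128 kg VSS/d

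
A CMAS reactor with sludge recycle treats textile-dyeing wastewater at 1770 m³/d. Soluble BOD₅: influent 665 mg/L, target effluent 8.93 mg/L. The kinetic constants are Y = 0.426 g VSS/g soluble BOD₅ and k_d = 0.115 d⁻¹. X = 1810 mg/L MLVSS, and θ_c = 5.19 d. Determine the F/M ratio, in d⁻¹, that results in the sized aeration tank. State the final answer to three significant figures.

Rearranging the biomass balance for a CMAS with decay, V = Y·Q·ΔS·θ_c / [X·(1+k_d θ_c)] = 0.426 × 1770 × (665 − 8.93) × 5.19 / [1810 × (1 + 0.115 × 5.19)] = 2.57×10^6 / 2890 = 888.3 m³.
F/M = Q·S₀ / (V·X) = 1770 × 665 / (888.3 × 1810) = 0.7321 g soluble BOD₅·(g VSS·d)⁻¹.

F/M ≈ 0.732 d⁻¹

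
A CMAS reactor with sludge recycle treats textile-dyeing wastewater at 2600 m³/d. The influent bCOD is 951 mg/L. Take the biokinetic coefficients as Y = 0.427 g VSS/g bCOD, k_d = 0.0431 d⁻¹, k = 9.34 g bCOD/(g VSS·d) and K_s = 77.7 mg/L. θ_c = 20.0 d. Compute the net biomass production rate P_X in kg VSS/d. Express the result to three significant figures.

For a completely mixed reactor with recycle the Lawrence–McCarty relation gives S = K_s·(1 + k_d·θ_c) / [θ_c·(Y·k − k_d) − 1] = 77.7 × (1 + 0.0431 × 20.0) / [20.0 × (0.427 × 9.34 − 0.0431) − 1] = 144.7 / 77.90 = 1.857 mg/L.
Observed yield with endogenous decay: Y_obs = Y / (1 + k_d·θ_c) = 0.427 / (1 + 0.0431 × 20.0) = 0.427 / 1.862 = 0.2293 g VSS/g bCOD.
ΔS = 951 − 1.86 = 949.1 mg/L, so the substrate removal rate is 2600 × 949.1/1000 = 2468 kg bCOD/d.
P_X = Y_obs · Q(S₀ − S) = 0.2293 × 2468 = 565.9 kg VSS/d.

P_X ≈ 566 kg VSS/d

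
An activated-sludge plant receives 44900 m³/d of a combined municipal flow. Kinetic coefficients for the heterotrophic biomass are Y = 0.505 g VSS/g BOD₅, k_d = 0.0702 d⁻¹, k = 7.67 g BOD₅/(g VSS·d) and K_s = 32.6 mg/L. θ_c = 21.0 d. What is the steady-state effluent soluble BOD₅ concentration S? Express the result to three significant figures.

S ≈ 1.02 mg/L

From the Monod/SRT balance for a CMAS, S = K_s·(1+k_d θ_c)/[θ_c·(Y k − k_d) − 1] = 32.6 × (1 + 0.0702 × 21.0) / [21.0 × (0.505 × 7.67 − 0.0702) − 1] = 80.66 / 78.87 = 1.023 mg/L.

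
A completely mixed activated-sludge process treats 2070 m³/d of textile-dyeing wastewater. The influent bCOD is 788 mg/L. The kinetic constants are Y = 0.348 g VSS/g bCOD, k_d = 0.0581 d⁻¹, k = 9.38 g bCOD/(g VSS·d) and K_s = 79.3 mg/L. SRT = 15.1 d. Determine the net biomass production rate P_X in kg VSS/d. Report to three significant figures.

From the Monod/SRT balance for a CMAS, S = K_s·(1+k_d θ_c)/[θ_c·(Y k − k_d) − 1] = 79.3 × (1 + 0.0581 × 15.1) / [15.1 × (0.348 × 9.38 − 0.0581) − 1] = 148.9 / 47.41 = 3.140 mg/L.
Correct the yield for decay: Y_obs = Y/(1 + k_d θ_c) = 0.348 / (1 + 0.0581 × 15.1) = 0.348 / 1.877 = 0.1854.
Mass of bCOD removed per day: Q(S₀ − S) = 2070 × 784.9 g/m³ = 1625 kg/d.
P_X = Y_obs · Q(S₀ − S) = 0.1854 × 1625 = 301.2 kg VSS/d.

P_X ≈ 301 kg VSS/d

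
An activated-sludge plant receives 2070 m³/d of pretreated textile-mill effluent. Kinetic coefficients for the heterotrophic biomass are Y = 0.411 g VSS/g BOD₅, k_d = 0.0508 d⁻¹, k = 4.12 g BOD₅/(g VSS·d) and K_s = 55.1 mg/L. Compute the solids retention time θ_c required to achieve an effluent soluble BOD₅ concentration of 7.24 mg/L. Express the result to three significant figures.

From 1/θ_c = Y·k·S/(K_s + S) − k_d: Y·k·S/(K_s+S) = 0.411 × 4.12 × 7.24 / (55.1 + 7.24) = 0.1967 d⁻¹.
θ_c = 1/(μ − k_d) = 1/(0.1967 − 0.0508) = 1/0.1459 = 6.856 d.

θ_c ≈ 6.86 d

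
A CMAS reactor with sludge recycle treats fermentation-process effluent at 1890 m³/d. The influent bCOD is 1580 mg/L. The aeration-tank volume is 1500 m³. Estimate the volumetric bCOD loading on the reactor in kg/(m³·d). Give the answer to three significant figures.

L_v ≈ 1.99 kg bCOD/(m³·d)

L_v = Q S₀ / V = 1890 × 1580 × 10⁻³ / 1500 = 1.991 kg/(m³·d).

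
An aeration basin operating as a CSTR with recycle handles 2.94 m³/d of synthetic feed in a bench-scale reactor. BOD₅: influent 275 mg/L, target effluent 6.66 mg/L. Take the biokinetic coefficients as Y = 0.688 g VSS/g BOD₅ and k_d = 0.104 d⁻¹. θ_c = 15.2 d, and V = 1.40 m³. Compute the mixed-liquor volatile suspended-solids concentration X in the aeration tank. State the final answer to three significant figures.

Solving the biomass balance for X: X = Y Q (S₀−S) θ_c / [V (1+k_d θ_c)] = 0.688 × 2.94 × (275 − 6.66) × 15.2 / [1.40 × (1 + 0.104 × 15.2)] = 2283 mg/L.

X ≈ 2280 mg/L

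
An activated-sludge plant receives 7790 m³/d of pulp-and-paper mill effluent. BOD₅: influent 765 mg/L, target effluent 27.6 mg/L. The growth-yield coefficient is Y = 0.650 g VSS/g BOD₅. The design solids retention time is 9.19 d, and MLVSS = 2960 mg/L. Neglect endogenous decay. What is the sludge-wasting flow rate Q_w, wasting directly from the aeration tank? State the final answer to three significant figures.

Q_w ≈ 1260 m³/d

V·X = Y·Q·ΔS·θ_c gives V = 0.650 × 7790 × (765 − 27.6) × 9.19 / 2960 = 11593 m³.
Wasting from the aeration tank: Q_w = V / θ_c = 11593 / 9.19 = 1261 m³/d.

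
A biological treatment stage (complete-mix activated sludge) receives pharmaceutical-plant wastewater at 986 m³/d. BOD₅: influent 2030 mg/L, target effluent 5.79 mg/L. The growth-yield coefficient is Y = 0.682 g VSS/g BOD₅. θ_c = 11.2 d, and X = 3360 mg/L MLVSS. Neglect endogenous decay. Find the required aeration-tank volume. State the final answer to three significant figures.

V ≈ 4540 m³

V·X = Y·Q·ΔS·θ_c gives V = 0.682 × 986 × (2030 − 5.79) × 11.2 / 3360 = 4537 m³.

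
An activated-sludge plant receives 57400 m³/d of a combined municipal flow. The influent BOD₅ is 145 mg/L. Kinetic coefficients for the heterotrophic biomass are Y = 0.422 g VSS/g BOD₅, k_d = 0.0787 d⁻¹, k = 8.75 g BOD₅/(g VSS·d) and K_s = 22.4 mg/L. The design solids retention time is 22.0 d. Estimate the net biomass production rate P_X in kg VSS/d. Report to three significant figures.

Effluent substrate depends only on kinetics and SRT: S = K_s(1 + k_d θ_c) / [θ_c(Yk − k_d) − 1] = 22.4 × (1 + 0.0787 × 22.0) / [22.0 × (0.422 × 8.75 − 0.0787) − 1] = 61.18 / 78.50 = 0.7794 mg/L.
Y_obs = Y / (1 + k_d θ_c) = 0.422 / (1 + 0.0787 × 22.0) = 0.422 / 2.731 = 0.1545.
ΔS = 145 − 0.779 = 144.2 mg/L, so the substrate removal rate is 57400 × 144.2/1000 = 8278 kg BOD₅/d.
P_X = Y_obs · Q(S₀ − S) = 0.1545 × 8278 = 1279 kg VSS/d.

P_X ≈ 1280 kg VSS/d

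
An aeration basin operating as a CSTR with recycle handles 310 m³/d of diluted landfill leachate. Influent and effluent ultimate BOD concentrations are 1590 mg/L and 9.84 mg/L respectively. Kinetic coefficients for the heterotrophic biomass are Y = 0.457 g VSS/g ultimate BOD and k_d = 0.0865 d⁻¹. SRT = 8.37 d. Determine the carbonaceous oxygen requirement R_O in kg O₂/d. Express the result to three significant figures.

R_O ≈ 305 kg O₂/d

Y_obs = Y / (1 + k_d θ_c) = 0.457 / (1 + 0.0865 × 8.37) = 0.457 / 1.724 = 0.2651.
Q·(S₀ − S) = 310 × (1590 − 9.84) × 10⁻³ = 489.8 kg/d removed.
Net sludge production P_X = 0.2651 × 489.8 = 129.8 kg VSS/d.
Carbonaceous O₂ demand = substrate oxidised − cell-mass equivalent = 489.8 − 1.42 × 129.8 = 305.5 kg O₂/d.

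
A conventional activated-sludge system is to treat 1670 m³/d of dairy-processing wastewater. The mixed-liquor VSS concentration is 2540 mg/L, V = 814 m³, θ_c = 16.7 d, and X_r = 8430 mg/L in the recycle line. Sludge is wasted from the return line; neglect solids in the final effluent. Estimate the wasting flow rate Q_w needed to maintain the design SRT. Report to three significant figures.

θ_c = V·X/(Q_w·X_r) when wasting from the recycle, so Q_w = V·X/(θ_c·X_r) = 814.0 × 2540 / (16.7 × 8430) = 14.69 m³/d.

Q_w ≈ 14.7 m³/d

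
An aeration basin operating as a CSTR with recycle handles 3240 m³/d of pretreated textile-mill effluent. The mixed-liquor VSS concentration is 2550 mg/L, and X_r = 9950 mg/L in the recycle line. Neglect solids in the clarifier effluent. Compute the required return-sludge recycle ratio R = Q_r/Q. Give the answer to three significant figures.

R ≈ 0.345

Solids balance on the clarifier gives (1+R)X = R·X_r, so R = X/(X_r − X) = 2550 / (9950 − 2550) = 0.3446.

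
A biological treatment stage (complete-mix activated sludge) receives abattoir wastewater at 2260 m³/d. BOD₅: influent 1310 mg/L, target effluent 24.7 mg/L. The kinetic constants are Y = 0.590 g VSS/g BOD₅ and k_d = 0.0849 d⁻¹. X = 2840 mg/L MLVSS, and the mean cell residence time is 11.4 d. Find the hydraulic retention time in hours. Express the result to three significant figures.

Rearranging the biomass balance for a CMAS with decay, V = Y·Q·ΔS·θ_c / [X·(1+k_d θ_c)] = 0.590 × 2260 × (1310 − 24.7) × 11.4 / [2840 × (1 + 0.0849 × 11.4)] = 1.95×10^7 / 5589 = 3496 m³.
HRT = V/Q = 3496 m³ / 2260 m³·d⁻¹ = 1.547 d × 24 = 37.12 h.

τ ≈ 37.1 h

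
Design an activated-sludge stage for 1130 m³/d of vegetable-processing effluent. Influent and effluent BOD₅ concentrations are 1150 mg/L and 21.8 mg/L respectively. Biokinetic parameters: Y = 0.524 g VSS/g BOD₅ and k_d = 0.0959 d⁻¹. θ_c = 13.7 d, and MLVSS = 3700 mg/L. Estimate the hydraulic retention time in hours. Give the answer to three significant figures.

Rearranging the biomass balance for a CMAS with decay, V = Y·Q·ΔS·θ_c / [X·(1+k_d θ_c)] = 0.524 × 1130 × (1150 − 21.8) × 13.7 / [3700 × (1 + 0.0959 × 13.7)] = 9.15×10^6 / 8561 = 1069 m³.
τ = V/Q = 1069/1130 = 0.9460 d, or 22.70 h.

τ ≈ 22.7 h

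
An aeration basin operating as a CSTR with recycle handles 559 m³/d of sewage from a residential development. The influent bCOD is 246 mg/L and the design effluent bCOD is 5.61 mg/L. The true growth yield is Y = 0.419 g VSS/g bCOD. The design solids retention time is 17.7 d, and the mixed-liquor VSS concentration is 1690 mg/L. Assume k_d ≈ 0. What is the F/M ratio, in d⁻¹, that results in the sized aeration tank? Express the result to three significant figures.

F/M ≈ 0.138 d⁻¹

V·X = Y·Q·ΔS·θ_c gives V = 0.419 × 559 × (246 − 5.61) × 17.7 / 1690 = 589.7 m³.
F/M = Q·S₀ / (V·X) = 559 × 246 / (589.7 × 1690) = 0.1380 g bCOD·(g VSS·d)⁻¹.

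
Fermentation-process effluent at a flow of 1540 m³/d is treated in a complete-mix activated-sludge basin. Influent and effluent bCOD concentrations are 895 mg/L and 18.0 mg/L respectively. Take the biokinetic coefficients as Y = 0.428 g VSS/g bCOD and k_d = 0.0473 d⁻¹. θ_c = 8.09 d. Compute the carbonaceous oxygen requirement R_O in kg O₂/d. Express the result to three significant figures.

Y_obs = Y / (1 + k_d θ_c) = 0.428 / (1 + 0.0473 × 8.09) = 0.428 / 1.383 = 0.3095.
Q·(S₀ − S) = 1540 × (895 − 18.0) × 10⁻³ = 1351 kg/d removed.
P_X = Y_obs·Q·(S₀ − S) = 0.3095 × 1351 = 418.1 kg VSS/d.
R_O = Q·(S₀ − S) − 1.42·P_X = 1351 − 1.42 × 418.1 = 756.9 kg O₂/d.

R_O ≈ 757 kg O₂/d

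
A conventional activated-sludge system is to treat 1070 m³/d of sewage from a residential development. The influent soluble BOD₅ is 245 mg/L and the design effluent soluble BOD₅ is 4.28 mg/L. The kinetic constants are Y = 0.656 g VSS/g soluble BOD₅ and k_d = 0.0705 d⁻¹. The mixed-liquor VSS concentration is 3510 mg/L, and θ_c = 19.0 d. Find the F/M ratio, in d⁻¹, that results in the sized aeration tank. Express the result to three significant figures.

F/M ≈ 0.191 d⁻¹

Steady-state biomass mass balance: V·X·(1 + k_d·θ_c) = Y·Q·(S₀ − S)·θ_c, so V = 0.656 × 1070 × (245 − 4.28) × 19.0 / [3510 × (1 + 0.0705 × 19.0)] = 3.21×10^6 / 8212 = 391.0 m³.
Food-to-microorganism ratio F/M = Q S₀ / (V X) = 1070 × 245 / (391.0 × 3510) = 0.1910 d⁻¹.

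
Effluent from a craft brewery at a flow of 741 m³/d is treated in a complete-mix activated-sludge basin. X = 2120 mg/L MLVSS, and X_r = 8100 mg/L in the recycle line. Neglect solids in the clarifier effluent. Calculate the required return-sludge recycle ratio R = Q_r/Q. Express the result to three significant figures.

R ≈ 0.355

Solids balance on the clarifier gives (1+R)X = R·X_r, so R = X/(X_r − X) = 2120 / (8100 − 2120) = 0.3545.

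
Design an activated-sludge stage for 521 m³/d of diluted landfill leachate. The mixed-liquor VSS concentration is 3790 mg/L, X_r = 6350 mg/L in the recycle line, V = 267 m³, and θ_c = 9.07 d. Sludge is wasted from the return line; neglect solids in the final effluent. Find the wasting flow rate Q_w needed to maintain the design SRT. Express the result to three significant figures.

Q_w ≈ 17.6 m³/d

θ_c = V·X/(Q_w·X_r) when wasting from the recycle, so Q_w = V·X/(θ_c·X_r) = 267.0 × 3790 / (9.07 × 6350) = 17.57 m³/d.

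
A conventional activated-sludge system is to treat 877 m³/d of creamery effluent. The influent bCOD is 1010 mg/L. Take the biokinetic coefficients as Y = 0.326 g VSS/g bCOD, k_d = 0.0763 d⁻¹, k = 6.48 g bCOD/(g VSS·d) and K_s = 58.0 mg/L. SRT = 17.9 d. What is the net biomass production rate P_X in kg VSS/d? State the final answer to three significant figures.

P_X ≈ 122 kg VSS/d

For a completely mixed reactor with recycle the Lawrence–McCarty relation gives S = K_s·(1 + k_d·θ_c) / [θ_c·(Y·k − k_d) − 1] = 58.0 × (1 + 0.0763 × 17.9) / [17.9 × (0.326 × 6.48 − 0.0763) − 1] = 137.2 / 35.45 = 3.871 mg/L.
Observed yield with endogenous decay: Y_obs = Y / (1 + k_d·θ_c) = 0.326 / (1 + 0.0763 × 17.9) = 0.326 / 2.366 = 0.1378 g VSS/g bCOD.
ΔS = 1010 − 3.87 = 1006 mg/L, so the substrate removal rate is 877 × 1006/1000 = 882.4 kg bCOD/d.
So the net sludge growth is P_X = 0.1378 × 882.4 = 121.6 kg VSS/d.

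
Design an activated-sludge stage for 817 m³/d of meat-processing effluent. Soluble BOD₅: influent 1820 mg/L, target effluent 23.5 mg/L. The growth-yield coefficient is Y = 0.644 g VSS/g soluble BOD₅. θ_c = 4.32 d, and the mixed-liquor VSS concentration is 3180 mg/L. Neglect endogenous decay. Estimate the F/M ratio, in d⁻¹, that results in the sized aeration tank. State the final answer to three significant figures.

V·X = Y·Q·ΔS·θ_c gives V = 0.644 × 817 × (1820 − 23.5) × 4.32 / 3180 = 1284 m³.
F/M = Q·S₀ / (V·X) = 817 × 1820 / (1284 × 3180) = 0.3641 g soluble BOD₅·(g VSS·d)⁻¹.

F/M ≈ 0.364 d⁻¹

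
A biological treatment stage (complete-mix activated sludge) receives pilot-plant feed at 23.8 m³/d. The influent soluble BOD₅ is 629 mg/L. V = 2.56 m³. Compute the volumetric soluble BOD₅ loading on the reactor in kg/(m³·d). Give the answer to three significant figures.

L_v ≈ 5.85 kg soluble BOD₅/(m³·d)

Volumetric loading L_v = Q·S₀ / V = 23.8 × 629 g/m³ / 2.560 m³ = 5848 g/(m³·d) = 5.848 kg soluble BOD₅/(m³·d).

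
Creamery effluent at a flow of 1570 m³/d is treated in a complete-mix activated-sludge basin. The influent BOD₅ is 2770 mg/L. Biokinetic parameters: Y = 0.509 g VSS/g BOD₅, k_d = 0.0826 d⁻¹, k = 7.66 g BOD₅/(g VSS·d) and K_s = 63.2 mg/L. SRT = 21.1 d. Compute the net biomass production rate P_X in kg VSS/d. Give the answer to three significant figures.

From the Monod/SRT balance for a CMAS, S = K_s·(1+k_d θ_c)/[θ_c·(Y k − k_d) − 1] = 63.2 × (1 + 0.0826 × 21.1) / [21.1 × (0.509 × 7.66 − 0.0826) − 1] = 173.3 / 79.52 = 2.180 mg/L.
Correct the yield for decay: Y_obs = Y/(1 + k_d θ_c) = 0.509 / (1 + 0.0826 × 21.1) = 0.509 / 2.743 = 0.1856.
Substrate removed = Q·(S₀ − S) = 1570 m³/d × (2770 − 2.18) g/m³ = 4.35×10^6 g/d = 4345 kg/d.
So the net sludge growth is P_X = 0.1856 × 4345 = 806.4 kg VSS/d.

P_X ≈ 806 kg VSS/d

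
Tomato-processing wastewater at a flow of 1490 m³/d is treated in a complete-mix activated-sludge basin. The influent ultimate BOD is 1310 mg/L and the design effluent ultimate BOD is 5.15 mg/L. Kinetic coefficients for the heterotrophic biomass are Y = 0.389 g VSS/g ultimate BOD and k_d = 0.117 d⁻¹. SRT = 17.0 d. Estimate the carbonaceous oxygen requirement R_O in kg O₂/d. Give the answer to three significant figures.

The observed yield is Y_obs = Y/(1 + k_d·θ_c) = 0.389 / (1 + 0.117 × 17.0) = 0.389 / 2.989 = 0.1301 g VSS per g ultimate BOD removed.
Mass of ultimate BOD removed per day: Q(S₀ − S) = 1490 × 1305 g/m³ = 1944 kg/d.
Biomass synthesised: P_X = Y_obs × 1944 = 253.0 kg VSS/d.
Carbonaceous O₂ demand = substrate oxidised − cell-mass equivalent = 1944 − 1.42 × 253.0 = 1585 kg O₂/d.

R_O ≈ 1580 kg O₂/d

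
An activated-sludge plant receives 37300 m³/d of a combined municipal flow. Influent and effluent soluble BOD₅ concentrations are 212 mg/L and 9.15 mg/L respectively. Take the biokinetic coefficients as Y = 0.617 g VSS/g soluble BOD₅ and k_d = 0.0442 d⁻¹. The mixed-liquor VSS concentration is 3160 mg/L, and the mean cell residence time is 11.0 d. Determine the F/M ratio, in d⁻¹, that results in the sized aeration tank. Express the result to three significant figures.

From the SRT design equation V = Y Q (S₀−S) θ_c / [X (1 + k_d θ_c)] = 0.617 × 37300 × (212 − 9.15) × 11.0 / [3160 × (1 + 0.0442 × 11.0)] = 5.14×10^7 / 4696 = 10934 m³.
Food-to-microorganism ratio F/M = Q S₀ / (V X) = 37300 × 212 / (10934 × 3160) = 0.2289 d⁻¹.

F/M ≈ 0.229 d⁻¹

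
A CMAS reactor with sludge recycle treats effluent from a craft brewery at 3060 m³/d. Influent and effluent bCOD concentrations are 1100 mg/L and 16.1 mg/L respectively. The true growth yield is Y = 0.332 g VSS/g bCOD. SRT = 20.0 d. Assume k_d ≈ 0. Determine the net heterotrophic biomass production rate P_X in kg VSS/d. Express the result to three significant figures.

Since k_d ≈ 0, Y_obs = Y = 0.332 g VSS/g bCOD.
Mass of bCOD removed per day: Q(S₀ − S) = 3060 × 1084 g/m³ = 3317 kg/d.
Net biomass production P_X = Y_obs × Q·(S₀ − S) = 0.3320 × 3317 = 1101 kg VSS/d.

P_X ≈ 1100 kg VSS/d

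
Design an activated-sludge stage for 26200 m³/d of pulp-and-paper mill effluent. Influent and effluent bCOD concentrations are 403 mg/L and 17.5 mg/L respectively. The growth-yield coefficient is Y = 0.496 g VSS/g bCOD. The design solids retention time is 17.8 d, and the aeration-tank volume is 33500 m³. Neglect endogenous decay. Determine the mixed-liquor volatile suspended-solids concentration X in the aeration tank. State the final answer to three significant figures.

Without decay, X = Y Q (S₀−S) θ_c / V = 0.496 × 26200 × (403 − 17.5) × 17.8 / 33500 = 2662 mg/L.

X ≈ 2660 mg/L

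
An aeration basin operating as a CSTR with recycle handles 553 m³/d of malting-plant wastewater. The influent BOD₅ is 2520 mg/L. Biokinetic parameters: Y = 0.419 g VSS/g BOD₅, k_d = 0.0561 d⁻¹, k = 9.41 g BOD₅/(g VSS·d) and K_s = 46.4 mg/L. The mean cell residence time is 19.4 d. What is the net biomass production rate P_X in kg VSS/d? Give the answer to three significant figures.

P_X ≈ 279 kg VSS/d

Effluent substrate depends only on kinetics and SRT: S = K_s(1 + k_d θ_c) / [θ_c(Yk − k_d) − 1] = 46.4 × (1 + 0.0561 × 19.4) / [19.4 × (0.419 × 9.41 − 0.0561) − 1] = 96.90 / 74.40 = 1.302 mg/L.
The observed yield is Y_obs = Y/(1 + k_d·θ_c) = 0.419 / (1 + 0.0561 × 19.4) = 0.419 / 2.088 = 0.2006 g VSS per g BOD₅ removed.
Mass of BOD₅ removed per day: Q(S₀ − S) = 553 × 2519 g/m³ = 1393 kg/d.
So the net sludge growth is P_X = 0.2006 × 1393 = 279.5 kg VSS/d.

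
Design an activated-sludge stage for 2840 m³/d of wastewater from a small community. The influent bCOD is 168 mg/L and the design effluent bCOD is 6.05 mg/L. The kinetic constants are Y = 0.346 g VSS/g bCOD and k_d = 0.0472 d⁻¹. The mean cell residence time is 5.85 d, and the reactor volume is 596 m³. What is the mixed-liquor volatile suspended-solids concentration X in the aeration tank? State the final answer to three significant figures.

X ≈ 1220 mg/L

X = Y·Q·ΔS·θ_c / [V·(1 + k_d θ_c)] = 0.346 × 2840 × (168 − 6.05) × 5.85 / [596 × (1 + 0.0472 × 5.85)] = 1224 mg/L.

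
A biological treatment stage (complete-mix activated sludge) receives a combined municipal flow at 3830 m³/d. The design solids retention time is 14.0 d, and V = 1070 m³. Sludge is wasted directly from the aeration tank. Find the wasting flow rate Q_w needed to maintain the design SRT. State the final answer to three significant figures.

Q_w ≈ 76.4 m³/d

With mixed-liquor wasting, θ_c = V/Q_w, so Q_w = V/θ_c = 1070/14.0 = 76.43 m³/d.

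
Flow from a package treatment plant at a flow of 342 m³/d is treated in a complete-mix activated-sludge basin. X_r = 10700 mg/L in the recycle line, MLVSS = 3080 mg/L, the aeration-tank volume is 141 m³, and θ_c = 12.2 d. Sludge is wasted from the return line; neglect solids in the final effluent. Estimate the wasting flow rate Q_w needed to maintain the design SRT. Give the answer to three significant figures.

Wasting from the return line (neglecting effluent solids): Q_w = V·X / (θ_c·X_r) = 141.0 × 3080 / (12.2 × 10700) = 3.327 m³/d.

Q_w ≈ 3.33 m³/d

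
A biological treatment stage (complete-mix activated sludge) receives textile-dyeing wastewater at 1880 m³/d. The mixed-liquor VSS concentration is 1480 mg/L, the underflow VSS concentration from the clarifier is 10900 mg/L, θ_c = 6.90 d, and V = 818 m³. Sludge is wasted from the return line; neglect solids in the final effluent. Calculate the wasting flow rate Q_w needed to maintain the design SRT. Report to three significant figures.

Q_w ≈ 16.1 m³/d

θ_c = V·X/(Q_w·X_r) when wasting from the recycle, so Q_w = V·X/(θ_c·X_r) = 818.0 × 1480 / (6.90 × 10900) = 16.10 m³/d.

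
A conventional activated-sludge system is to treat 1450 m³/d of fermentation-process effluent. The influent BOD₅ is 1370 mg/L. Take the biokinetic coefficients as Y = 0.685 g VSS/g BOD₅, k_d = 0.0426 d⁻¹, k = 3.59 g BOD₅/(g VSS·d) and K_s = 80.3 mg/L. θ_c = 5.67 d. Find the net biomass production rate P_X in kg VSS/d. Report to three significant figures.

For a completely mixed reactor with recycle the Lawrence–McCarty relation gives S = K_s·(1 + k_d·θ_c) / [θ_c·(Y·k − k_d) − 1] = 80.3 × (1 + 0.0426 × 5.67) / [5.67 × (0.685 × 3.59 − 0.0426) − 1] = 99.70 / 12.70 = 7.849 mg/L.
The observed yield is Y_obs = Y/(1 + k_d·θ_c) = 0.685 / (1 + 0.0426 × 5.67) = 0.685 / 1.242 = 0.5517 g VSS per g BOD₅ removed.
ΔS = 1370 − 7.85 = 1362 mg/L, so the substrate removal rate is 1450 × 1362/1000 = 1975 kg BOD₅/d.
So the net sludge growth is P_X = 0.5517 × 1975 = 1090 kg VSS/d.

P_X ≈ 1090 kg VSS/d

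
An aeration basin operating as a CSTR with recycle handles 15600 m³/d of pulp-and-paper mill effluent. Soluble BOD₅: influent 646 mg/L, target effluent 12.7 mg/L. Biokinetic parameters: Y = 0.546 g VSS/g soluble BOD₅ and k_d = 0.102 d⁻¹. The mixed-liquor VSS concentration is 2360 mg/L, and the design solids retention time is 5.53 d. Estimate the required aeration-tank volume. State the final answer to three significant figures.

V ≈ 8080 m³

From the SRT design equation V = Y Q (S₀−S) θ_c / [X (1 + k_d θ_c)] = 0.546 × 15600 × (646 − 12.7) × 5.53 / [2360 × (1 + 0.102 × 5.53)] = 2.98×10^7 / 3691 = 8081 m³.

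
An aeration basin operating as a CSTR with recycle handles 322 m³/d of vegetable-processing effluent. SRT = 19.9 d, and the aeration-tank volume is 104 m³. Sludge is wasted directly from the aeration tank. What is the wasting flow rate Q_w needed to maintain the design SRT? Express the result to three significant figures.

Wasting from the aeration tank: Q_w = V / θ_c = 104.0 / 19.9 = 5.226 m³/d.

Q_w ≈ 5.23 m³/d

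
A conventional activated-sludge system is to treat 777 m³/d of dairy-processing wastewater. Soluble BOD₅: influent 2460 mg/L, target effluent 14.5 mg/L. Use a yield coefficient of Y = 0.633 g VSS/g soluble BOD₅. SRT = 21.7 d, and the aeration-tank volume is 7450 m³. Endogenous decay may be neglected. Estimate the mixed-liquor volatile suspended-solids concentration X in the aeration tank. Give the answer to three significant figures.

X ≈ 3500 mg/L

Without decay, X = Y Q (S₀−S) θ_c / V = 0.633 × 777 × (2460 − 14.5) × 21.7 / 7450 = 3503 mg/L.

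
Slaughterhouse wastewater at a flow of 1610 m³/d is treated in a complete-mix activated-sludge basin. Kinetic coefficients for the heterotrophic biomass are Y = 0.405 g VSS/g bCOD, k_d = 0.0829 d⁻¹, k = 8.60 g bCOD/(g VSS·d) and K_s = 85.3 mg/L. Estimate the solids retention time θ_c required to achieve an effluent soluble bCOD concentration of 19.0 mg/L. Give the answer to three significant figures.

θ_c ≈ 1.81 d

Specific growth rate at S = 19.0 mg/L: μ = YkS/(K_s+S) = 0.405·8.60·19.0/(85.3+19.0) = 0.6345 d⁻¹.
θ_c = 1/(μ − k_d) = 1/(0.6345 − 0.0829) = 1/0.5516 = 1.813 d.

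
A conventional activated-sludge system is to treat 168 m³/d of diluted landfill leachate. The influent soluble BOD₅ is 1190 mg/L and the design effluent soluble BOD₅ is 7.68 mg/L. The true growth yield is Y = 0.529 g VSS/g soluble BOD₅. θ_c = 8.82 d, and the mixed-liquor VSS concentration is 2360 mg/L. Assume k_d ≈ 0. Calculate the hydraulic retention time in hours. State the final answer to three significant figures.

With k_d = 0 the design equation reduces to V = Y Q (S₀−S) θ_c / X = 0.529 × 168 × (1190 − 7.68) × 8.82 / 2360 = 392.7 m³.
Hydraulic retention time τ = V/Q = 392.7 / 168 = 2.337 d = 56.10 h.

τ ≈ 56.1 h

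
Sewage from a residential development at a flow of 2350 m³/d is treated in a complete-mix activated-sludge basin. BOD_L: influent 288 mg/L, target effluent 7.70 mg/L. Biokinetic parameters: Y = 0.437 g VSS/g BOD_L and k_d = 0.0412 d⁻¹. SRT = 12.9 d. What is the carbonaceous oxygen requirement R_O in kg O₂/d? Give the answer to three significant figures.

Y_obs = Y / (1 + k_d θ_c) = 0.437 / (1 + 0.0412 × 12.9) = 0.437 / 1.531 = 0.2853.
Q·(S₀ − S) = 2350 × (288 − 7.70) × 10⁻³ = 658.7 kg/d removed.
Net sludge production P_X = 0.2853 × 658.7 = 188.0 kg VSS/d.
R_O = Q·ΔS − 1.42 P_X = 658.7 − 266.9 = 391.8 kg O₂/d.

R_O ≈ 392 kg O₂/d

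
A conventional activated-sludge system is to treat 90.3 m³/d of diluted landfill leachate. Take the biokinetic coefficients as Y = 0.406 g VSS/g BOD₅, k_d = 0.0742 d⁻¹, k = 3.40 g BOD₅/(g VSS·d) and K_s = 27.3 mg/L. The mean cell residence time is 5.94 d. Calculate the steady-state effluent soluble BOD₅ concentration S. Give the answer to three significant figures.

For a completely mixed reactor with recycle the Lawrence–McCarty relation gives S = K_s·(1 + k_d·θ_c) / [θ_c·(Y·k − k_d) − 1] = 27.3 × (1 + 0.0742 × 5.94) / [5.94 × (0.406 × 3.40 − 0.0742) − 1] = 39.33 / 6.759 = 5.819 mg/L.

S ≈ 5.82 mg/L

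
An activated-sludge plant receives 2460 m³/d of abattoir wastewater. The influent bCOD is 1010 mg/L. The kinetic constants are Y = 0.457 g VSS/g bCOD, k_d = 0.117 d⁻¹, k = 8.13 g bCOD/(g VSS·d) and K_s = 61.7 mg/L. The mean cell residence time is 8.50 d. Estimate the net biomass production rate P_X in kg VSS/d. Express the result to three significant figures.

Effluent substrate depends only on kinetics and SRT: S = K_s(1 + k_d θ_c) / [θ_c(Yk − k_d) − 1] = 61.7 × (1 + 0.117 × 8.50) / [8.50 × (0.457 × 8.13 − 0.117) − 1] = 123.1 / 29.59 = 4.159 mg/L.
The observed yield is Y_obs = Y/(1 + k_d·θ_c) = 0.457 / (1 + 0.117 × 8.50) = 0.457 / 1.994 = 0.2291 g VSS per g bCOD removed.
Q·(S₀ − S) = 2460 × (1010 − 4.16) × 10⁻³ = 2474 kg/d removed.
So the net sludge growth is P_X = 0.2291 × 2474 = 567.0 kg VSS/d.

P_X ≈ 567 kg VSS/d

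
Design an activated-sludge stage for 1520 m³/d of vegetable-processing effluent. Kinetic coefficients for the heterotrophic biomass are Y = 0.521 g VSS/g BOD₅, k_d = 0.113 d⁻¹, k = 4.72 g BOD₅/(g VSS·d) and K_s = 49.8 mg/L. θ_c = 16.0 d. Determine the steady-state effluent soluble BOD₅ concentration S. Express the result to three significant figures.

S ≈ 3.83 mg/L

For a completely mixed reactor with recycle the Lawrence–McCarty relation gives S = K_s·(1 + k_d·θ_c) / [θ_c·(Y·k − k_d) − 1] = 49.8 × (1 + 0.113 × 16.0) / [16.0 × (0.521 × 4.72 − 0.113) − 1] = 139.8 / 36.54 = 3.827 mg/L.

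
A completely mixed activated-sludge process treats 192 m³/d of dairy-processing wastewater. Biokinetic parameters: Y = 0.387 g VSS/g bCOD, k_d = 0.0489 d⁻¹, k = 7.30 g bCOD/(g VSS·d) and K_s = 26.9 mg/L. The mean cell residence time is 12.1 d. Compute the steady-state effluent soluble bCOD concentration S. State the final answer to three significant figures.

From the Monod/SRT balance for a CMAS, S = K_s·(1+k_d θ_c)/[θ_c·(Y k − k_d) − 1] = 26.9 × (1 + 0.0489 × 12.1) / [12.1 × (0.387 × 7.30 − 0.0489) − 1] = 42.82 / 32.59 = 1.314 mg/L.

S ≈ 1.31 mg/L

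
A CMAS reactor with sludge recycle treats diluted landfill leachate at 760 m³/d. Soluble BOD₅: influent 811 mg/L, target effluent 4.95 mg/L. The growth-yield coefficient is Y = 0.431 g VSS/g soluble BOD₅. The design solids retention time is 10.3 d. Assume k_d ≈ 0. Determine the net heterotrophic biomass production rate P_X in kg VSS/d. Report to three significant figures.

P_X ≈ 264 kg VSS/d

With endogenous decay neglected, the observed yield equals the true yield: Y_obs = Y = 0.431 g VSS/g soluble BOD₅.
Substrate removed = Q·(S₀ − S) = 760 m³/d × (811 − 4.95) g/m³ = 6.13×10^5 g/d = 612.6 kg/d.
Biomass produced: P_X = Y_obs·Q·ΔS = 0.4310 × 612.6 ≈ 264.0 kg VSS/d.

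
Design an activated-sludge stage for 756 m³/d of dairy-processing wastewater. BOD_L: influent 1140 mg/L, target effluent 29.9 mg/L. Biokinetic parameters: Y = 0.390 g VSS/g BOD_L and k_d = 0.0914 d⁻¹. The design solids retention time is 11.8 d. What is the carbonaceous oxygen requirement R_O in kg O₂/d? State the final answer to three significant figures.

R_O ≈ 616 kg O₂/d

Y_obs = Y / (1 + k_d θ_c) = 0.390 / (1 + 0.0914 × 11.8) = 0.390 / 2.079 = 0.1876.
ΔS = 1140 − 29.9 = 1110 mg/L, so the substrate removal rate is 756 × 1110/1000 = 839.2 kg BOD_L/d.
Biomass synthesised: P_X = Y_obs × 839.2 = 157.5 kg VSS/d.
R_O = Q·ΔS − 1.42 P_X = 839.2 − 223.6 = 615.6 kg O₂/d.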